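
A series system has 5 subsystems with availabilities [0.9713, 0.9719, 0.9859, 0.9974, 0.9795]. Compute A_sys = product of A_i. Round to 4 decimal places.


Subsystems: [0.9713, 0.9719, 0.9859, 0.9974, 0.9795]
After subsystem 1 (A=0.9713): product = 0.9713
After subsystem 2 (A=0.9719): product = 0.944
After subsystem 3 (A=0.9859): product = 0.9307
After subsystem 4 (A=0.9974): product = 0.9283
After subsystem 5 (A=0.9795): product = 0.9092
A_sys = 0.9092

0.9092


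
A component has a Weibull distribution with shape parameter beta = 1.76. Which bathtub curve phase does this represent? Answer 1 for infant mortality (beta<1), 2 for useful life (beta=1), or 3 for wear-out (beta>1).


beta = 1.76
Compare beta to 1:
beta < 1 => infant mortality (phase 1)
beta = 1 => useful life (phase 2)
beta > 1 => wear-out (phase 3)
Since beta = 1.76, this is wear-out (increasing failure rate)
Phase = 3

3


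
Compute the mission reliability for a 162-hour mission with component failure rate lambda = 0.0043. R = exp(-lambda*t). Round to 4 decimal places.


lambda = 0.0043
mission_time = 162
lambda * t = 0.0043 * 162 = 0.6966
R = exp(-0.6966)
R = 0.4983

0.4983


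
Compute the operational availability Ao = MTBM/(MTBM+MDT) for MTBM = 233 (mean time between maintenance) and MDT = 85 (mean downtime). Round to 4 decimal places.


MTBM = 233
MDT = 85
MTBM + MDT = 318
Ao = 233 / 318
Ao = 0.7327

0.7327


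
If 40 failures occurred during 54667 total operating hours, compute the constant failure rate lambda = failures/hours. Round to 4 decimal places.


failures = 40
total_hours = 54667
lambda = 40 / 54667
lambda = 0.0007

0.0007


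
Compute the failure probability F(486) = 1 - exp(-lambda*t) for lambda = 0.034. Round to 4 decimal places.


lambda = 0.034, t = 486
lambda * t = 16.524
exp(-16.524) = 0.0
F(t) = 1 - 0.0
F(t) = 1.0

1.0


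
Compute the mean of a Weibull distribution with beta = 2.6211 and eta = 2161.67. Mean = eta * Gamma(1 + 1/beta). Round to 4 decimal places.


beta = 2.6211, eta = 2161.67
1/beta = 0.3815
1 + 1/beta = 1.3815
Gamma(1.3815) = 0.8884
Mean = 2161.67 * 0.8884
Mean = 1920.4869

1920.4869


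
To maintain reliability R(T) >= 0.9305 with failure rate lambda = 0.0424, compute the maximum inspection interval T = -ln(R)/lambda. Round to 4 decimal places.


R_target = 0.9305
lambda = 0.0424
-ln(0.9305) = 0.072
T = 0.072 / 0.0424
T = 1.6989

1.6989


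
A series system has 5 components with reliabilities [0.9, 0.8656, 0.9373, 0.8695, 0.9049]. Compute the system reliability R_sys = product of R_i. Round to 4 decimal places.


Components: [0.9, 0.8656, 0.9373, 0.8695, 0.9049]
After component 1 (R=0.9): product = 0.9
After component 2 (R=0.8656): product = 0.779
After component 3 (R=0.9373): product = 0.7302
After component 4 (R=0.8695): product = 0.6349
After component 5 (R=0.9049): product = 0.5745
R_sys = 0.5745

0.5745


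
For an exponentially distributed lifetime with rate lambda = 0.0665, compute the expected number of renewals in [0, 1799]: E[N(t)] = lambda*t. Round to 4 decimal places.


lambda = 0.0665
t = 1799
E[N(t)] = lambda * t
E[N(t)] = 0.0665 * 1799
E[N(t)] = 119.6335

119.6335


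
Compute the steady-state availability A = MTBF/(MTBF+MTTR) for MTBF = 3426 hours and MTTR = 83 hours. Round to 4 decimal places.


MTBF = 3426
MTTR = 83
MTBF + MTTR = 3509
A = 3426 / 3509
A = 0.9763

0.9763


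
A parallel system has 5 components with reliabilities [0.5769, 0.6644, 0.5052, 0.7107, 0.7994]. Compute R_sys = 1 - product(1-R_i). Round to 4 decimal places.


Components: [0.5769, 0.6644, 0.5052, 0.7107, 0.7994]
(1 - 0.5769) = 0.4231, running product = 0.4231
(1 - 0.6644) = 0.3356, running product = 0.142
(1 - 0.5052) = 0.4948, running product = 0.0703
(1 - 0.7107) = 0.2893, running product = 0.0203
(1 - 0.7994) = 0.2006, running product = 0.0041
Product of (1-R_i) = 0.0041
R_sys = 1 - 0.0041 = 0.9959

0.9959


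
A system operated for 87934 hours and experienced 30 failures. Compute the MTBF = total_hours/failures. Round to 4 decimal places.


total_hours = 87934
failures = 30
MTBF = 87934 / 30
MTBF = 2931.1333

2931.1333


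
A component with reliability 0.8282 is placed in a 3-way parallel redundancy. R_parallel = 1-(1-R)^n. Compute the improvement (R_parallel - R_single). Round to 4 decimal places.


R_single = 0.8282, n = 3
1 - R_single = 0.1718
(1 - R_single)^n = 0.1718^3 = 0.0051
R_parallel = 1 - 0.0051 = 0.9949
Improvement = 0.9949 - 0.8282
Improvement = 0.1667

0.1667


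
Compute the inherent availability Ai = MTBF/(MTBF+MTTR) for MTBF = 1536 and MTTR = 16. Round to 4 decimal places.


MTBF = 1536
MTTR = 16
MTBF + MTTR = 1552
Ai = 1536 / 1552
Ai = 0.9897

0.9897


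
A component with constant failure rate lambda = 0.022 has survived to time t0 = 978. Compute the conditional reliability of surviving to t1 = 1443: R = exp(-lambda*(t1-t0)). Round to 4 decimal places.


lambda = 0.022
t0 = 978, t1 = 1443
t1 - t0 = 465
lambda * (t1-t0) = 0.022 * 465 = 10.23
R = exp(-10.23)
R = 0.0

0.0


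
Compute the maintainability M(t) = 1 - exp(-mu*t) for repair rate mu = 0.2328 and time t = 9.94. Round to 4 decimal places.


mu = 0.2328, t = 9.94
mu * t = 0.2328 * 9.94 = 2.314
exp(-2.314) = 0.0989
M(t) = 1 - 0.0989
M(t) = 0.9011

0.9011


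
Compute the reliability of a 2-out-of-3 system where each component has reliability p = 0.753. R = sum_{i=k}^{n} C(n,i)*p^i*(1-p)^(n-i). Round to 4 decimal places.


k = 2, n = 3, p = 0.753
i=2: C(3,2)=3 * 0.753^2 * 0.247^1 = 0.4202
i=3: C(3,3)=1 * 0.753^3 * 0.247^0 = 0.427
R = sum of terms = 0.8471

0.8471


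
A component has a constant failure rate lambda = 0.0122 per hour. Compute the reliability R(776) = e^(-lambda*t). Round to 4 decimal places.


lambda = 0.0122
t = 776
lambda * t = 9.4672
R(t) = e^(-9.4672)
R(t) = 0.0001

0.0001


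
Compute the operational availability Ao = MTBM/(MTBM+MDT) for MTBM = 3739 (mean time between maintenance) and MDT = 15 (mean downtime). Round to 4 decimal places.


MTBM = 3739
MDT = 15
MTBM + MDT = 3754
Ao = 3739 / 3754
Ao = 0.996

0.996


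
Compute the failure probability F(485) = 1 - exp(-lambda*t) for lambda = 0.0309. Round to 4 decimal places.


lambda = 0.0309, t = 485
lambda * t = 14.9865
exp(-14.9865) = 0.0
F(t) = 1 - 0.0
F(t) = 1.0

1.0


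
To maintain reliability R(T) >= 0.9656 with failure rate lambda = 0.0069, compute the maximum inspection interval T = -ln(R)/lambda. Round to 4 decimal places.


R_target = 0.9656
lambda = 0.0069
-ln(0.9656) = 0.035
T = 0.035 / 0.0069
T = 5.0733

5.0733


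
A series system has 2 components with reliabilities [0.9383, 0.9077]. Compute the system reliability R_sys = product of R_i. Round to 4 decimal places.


Components: [0.9383, 0.9077]
After component 1 (R=0.9383): product = 0.9383
After component 2 (R=0.9077): product = 0.8517
R_sys = 0.8517

0.8517


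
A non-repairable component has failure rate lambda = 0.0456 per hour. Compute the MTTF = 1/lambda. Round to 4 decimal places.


lambda = 0.0456
MTTF = 1 / 0.0456
MTTF = 21.9298

21.9298


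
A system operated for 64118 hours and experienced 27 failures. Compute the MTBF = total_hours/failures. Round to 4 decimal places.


total_hours = 64118
failures = 27
MTBF = 64118 / 27
MTBF = 2374.7407

2374.7407


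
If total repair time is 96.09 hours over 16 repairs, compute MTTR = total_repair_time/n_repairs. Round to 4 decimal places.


total_repair_time = 96.09
n_repairs = 16
MTTR = 96.09 / 16
MTTR = 6.0056

6.0056


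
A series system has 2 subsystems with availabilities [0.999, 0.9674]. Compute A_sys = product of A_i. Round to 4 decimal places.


Subsystems: [0.999, 0.9674]
After subsystem 1 (A=0.999): product = 0.999
After subsystem 2 (A=0.9674): product = 0.9664
A_sys = 0.9664

0.9664


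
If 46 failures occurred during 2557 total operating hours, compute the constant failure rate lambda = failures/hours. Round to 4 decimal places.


failures = 46
total_hours = 2557
lambda = 46 / 2557
lambda = 0.018

0.018


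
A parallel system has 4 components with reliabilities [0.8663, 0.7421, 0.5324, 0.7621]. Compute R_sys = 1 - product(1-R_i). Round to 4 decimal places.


Components: [0.8663, 0.7421, 0.5324, 0.7621]
(1 - 0.8663) = 0.1337, running product = 0.1337
(1 - 0.7421) = 0.2579, running product = 0.0345
(1 - 0.5324) = 0.4676, running product = 0.0161
(1 - 0.7621) = 0.2379, running product = 0.0038
Product of (1-R_i) = 0.0038
R_sys = 1 - 0.0038 = 0.9962

0.9962


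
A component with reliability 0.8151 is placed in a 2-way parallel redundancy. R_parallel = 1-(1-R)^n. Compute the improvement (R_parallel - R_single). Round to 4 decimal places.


R_single = 0.8151, n = 2
1 - R_single = 0.1849
(1 - R_single)^n = 0.1849^2 = 0.0342
R_parallel = 1 - 0.0342 = 0.9658
Improvement = 0.9658 - 0.8151
Improvement = 0.1507

0.1507


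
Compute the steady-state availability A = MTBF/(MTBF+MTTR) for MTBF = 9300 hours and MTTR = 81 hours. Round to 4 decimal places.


MTBF = 9300
MTTR = 81
MTBF + MTTR = 9381
A = 9300 / 9381
A = 0.9914

0.9914


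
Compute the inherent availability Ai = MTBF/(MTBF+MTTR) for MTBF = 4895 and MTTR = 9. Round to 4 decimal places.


MTBF = 4895
MTTR = 9
MTBF + MTTR = 4904
Ai = 4895 / 4904
Ai = 0.9982

0.9982


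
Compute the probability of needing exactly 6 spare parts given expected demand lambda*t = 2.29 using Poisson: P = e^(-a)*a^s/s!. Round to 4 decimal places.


a = 2.29, s = 6
e^(-a) = e^(-2.29) = 0.1013
a^s = 2.29^6 = 144.2158
s! = 720
P = 0.1013 * 144.2158 / 720
P = 0.0203

0.0203


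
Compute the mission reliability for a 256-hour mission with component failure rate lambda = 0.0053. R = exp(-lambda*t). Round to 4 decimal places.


lambda = 0.0053
mission_time = 256
lambda * t = 0.0053 * 256 = 1.3568
R = exp(-1.3568)
R = 0.2575

0.2575


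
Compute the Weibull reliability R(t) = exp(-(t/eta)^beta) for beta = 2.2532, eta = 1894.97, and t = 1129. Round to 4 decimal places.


beta = 2.2532, eta = 1894.97, t = 1129
t/eta = 1129 / 1894.97 = 0.5958
(t/eta)^beta = 0.5958^2.2532 = 0.3113
R(t) = exp(-0.3113)
R(t) = 0.7325

0.7325


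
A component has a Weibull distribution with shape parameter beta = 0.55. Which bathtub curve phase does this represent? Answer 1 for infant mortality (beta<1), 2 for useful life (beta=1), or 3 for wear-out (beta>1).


beta = 0.55
Compare beta to 1:
beta < 1 => infant mortality (phase 1)
beta = 1 => useful life (phase 2)
beta > 1 => wear-out (phase 3)
Since beta = 0.55, this is infant mortality (decreasing failure rate)
Phase = 1

1


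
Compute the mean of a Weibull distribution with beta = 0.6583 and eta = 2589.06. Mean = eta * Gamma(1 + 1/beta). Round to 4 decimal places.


beta = 0.6583, eta = 2589.06
1/beta = 1.5191
1 + 1/beta = 2.5191
Gamma(2.5191) = 1.3474
Mean = 2589.06 * 1.3474
Mean = 3488.4996

3488.4996


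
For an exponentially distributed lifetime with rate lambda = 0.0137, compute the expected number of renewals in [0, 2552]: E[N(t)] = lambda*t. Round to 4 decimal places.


lambda = 0.0137
t = 2552
E[N(t)] = lambda * t
E[N(t)] = 0.0137 * 2552
E[N(t)] = 34.9624

34.9624


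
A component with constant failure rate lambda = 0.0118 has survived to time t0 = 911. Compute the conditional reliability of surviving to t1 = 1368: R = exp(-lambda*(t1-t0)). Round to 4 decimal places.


lambda = 0.0118
t0 = 911, t1 = 1368
t1 - t0 = 457
lambda * (t1-t0) = 0.0118 * 457 = 5.3926
R = exp(-5.3926)
R = 0.0046

0.0046


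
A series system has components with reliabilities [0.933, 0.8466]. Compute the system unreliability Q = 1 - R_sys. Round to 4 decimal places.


Components: [0.933, 0.8466]
After component 1: product = 0.933
After component 2: product = 0.7899
R_sys = 0.7899
Q = 1 - 0.7899 = 0.2101

0.2101


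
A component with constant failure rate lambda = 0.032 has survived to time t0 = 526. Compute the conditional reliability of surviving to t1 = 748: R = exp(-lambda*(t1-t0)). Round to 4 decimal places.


lambda = 0.032
t0 = 526, t1 = 748
t1 - t0 = 222
lambda * (t1-t0) = 0.032 * 222 = 7.104
R = exp(-7.104)
R = 0.0008

0.0008


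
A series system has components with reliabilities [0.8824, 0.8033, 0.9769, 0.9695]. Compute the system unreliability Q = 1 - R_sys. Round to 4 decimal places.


Components: [0.8824, 0.8033, 0.9769, 0.9695]
After component 1: product = 0.8824
After component 2: product = 0.7088
After component 3: product = 0.6925
After component 4: product = 0.6713
R_sys = 0.6713
Q = 1 - 0.6713 = 0.3287

0.3287


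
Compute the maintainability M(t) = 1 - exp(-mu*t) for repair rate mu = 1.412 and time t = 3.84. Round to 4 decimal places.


mu = 1.412, t = 3.84
mu * t = 1.412 * 3.84 = 5.4221
exp(-5.4221) = 0.0044
M(t) = 1 - 0.0044
M(t) = 0.9956

0.9956


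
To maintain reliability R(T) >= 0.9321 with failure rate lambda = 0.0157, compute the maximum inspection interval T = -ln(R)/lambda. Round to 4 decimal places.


R_target = 0.9321
lambda = 0.0157
-ln(0.9321) = 0.0703
T = 0.0703 / 0.0157
T = 4.4787

4.4787


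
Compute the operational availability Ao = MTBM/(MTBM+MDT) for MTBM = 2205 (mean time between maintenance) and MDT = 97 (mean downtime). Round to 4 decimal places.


MTBM = 2205
MDT = 97
MTBM + MDT = 2302
Ao = 2205 / 2302
Ao = 0.9579

0.9579


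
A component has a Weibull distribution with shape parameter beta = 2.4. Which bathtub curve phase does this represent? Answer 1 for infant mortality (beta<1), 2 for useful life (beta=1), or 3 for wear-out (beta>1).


beta = 2.4
Compare beta to 1:
beta < 1 => infant mortality (phase 1)
beta = 1 => useful life (phase 2)
beta > 1 => wear-out (phase 3)
Since beta = 2.4, this is wear-out (increasing failure rate)
Phase = 3

3


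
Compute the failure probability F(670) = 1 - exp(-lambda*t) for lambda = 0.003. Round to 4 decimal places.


lambda = 0.003, t = 670
lambda * t = 2.01
exp(-2.01) = 0.134
F(t) = 1 - 0.134
F(t) = 0.866

0.866


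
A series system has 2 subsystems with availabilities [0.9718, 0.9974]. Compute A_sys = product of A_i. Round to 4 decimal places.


Subsystems: [0.9718, 0.9974]
After subsystem 1 (A=0.9718): product = 0.9718
After subsystem 2 (A=0.9974): product = 0.9693
A_sys = 0.9693

0.9693


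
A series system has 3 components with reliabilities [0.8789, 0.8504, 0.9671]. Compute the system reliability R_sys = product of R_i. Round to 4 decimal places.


Components: [0.8789, 0.8504, 0.9671]
After component 1 (R=0.8789): product = 0.8789
After component 2 (R=0.8504): product = 0.7474
After component 3 (R=0.9671): product = 0.7228
R_sys = 0.7228

0.7228


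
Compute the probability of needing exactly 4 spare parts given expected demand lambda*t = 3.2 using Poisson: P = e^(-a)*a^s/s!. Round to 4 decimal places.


a = 3.2, s = 4
e^(-a) = e^(-3.2) = 0.0408
a^s = 3.2^4 = 104.8576
s! = 24
P = 0.0408 * 104.8576 / 24
P = 0.1781

0.1781


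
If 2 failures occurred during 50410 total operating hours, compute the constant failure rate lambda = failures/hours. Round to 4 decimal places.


failures = 2
total_hours = 50410
lambda = 2 / 50410
lambda = 0.0

0.0


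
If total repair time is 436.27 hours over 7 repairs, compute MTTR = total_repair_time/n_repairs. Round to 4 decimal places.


total_repair_time = 436.27
n_repairs = 7
MTTR = 436.27 / 7
MTTR = 62.3243

62.3243


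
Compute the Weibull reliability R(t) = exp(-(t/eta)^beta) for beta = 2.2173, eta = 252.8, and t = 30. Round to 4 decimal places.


beta = 2.2173, eta = 252.8, t = 30
t/eta = 30 / 252.8 = 0.1187
(t/eta)^beta = 0.1187^2.2173 = 0.0089
R(t) = exp(-0.0089)
R(t) = 0.9912

0.9912


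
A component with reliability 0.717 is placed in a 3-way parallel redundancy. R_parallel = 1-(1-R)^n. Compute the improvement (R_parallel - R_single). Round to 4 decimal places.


R_single = 0.717, n = 3
1 - R_single = 0.283
(1 - R_single)^n = 0.283^3 = 0.0227
R_parallel = 1 - 0.0227 = 0.9773
Improvement = 0.9773 - 0.717
Improvement = 0.2603

0.2603


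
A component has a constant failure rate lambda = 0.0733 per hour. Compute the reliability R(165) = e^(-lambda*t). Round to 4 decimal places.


lambda = 0.0733
t = 165
lambda * t = 12.0945
R(t) = e^(-12.0945)
R(t) = 0.0

0.0


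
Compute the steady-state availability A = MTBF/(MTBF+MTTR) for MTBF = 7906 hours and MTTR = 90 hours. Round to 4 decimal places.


MTBF = 7906
MTTR = 90
MTBF + MTTR = 7996
A = 7906 / 7996
A = 0.9887

0.9887


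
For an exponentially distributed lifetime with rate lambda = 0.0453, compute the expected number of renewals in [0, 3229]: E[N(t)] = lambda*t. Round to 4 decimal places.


lambda = 0.0453
t = 3229
E[N(t)] = lambda * t
E[N(t)] = 0.0453 * 3229
E[N(t)] = 146.2737

146.2737


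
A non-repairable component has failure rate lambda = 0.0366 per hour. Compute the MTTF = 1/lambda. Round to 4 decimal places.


lambda = 0.0366
MTTF = 1 / 0.0366
MTTF = 27.3224

27.3224


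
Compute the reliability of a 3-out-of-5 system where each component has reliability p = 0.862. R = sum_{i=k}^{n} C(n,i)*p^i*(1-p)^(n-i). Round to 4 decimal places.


k = 3, n = 5, p = 0.862
i=3: C(5,3)=10 * 0.862^3 * 0.138^2 = 0.122
i=4: C(5,4)=5 * 0.862^4 * 0.138^1 = 0.381
i=5: C(5,5)=1 * 0.862^5 * 0.138^0 = 0.4759
R = sum of terms = 0.9789

0.9789


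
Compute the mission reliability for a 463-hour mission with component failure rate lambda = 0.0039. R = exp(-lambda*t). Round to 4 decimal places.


lambda = 0.0039
mission_time = 463
lambda * t = 0.0039 * 463 = 1.8057
R = exp(-1.8057)
R = 0.1644

0.1644


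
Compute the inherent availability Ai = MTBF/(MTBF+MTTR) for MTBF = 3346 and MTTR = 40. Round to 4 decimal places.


MTBF = 3346
MTTR = 40
MTBF + MTTR = 3386
Ai = 3346 / 3386
Ai = 0.9882

0.9882


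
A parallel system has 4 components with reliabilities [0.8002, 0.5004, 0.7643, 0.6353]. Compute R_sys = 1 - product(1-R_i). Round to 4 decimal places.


Components: [0.8002, 0.5004, 0.7643, 0.6353]
(1 - 0.8002) = 0.1998, running product = 0.1998
(1 - 0.5004) = 0.4996, running product = 0.0998
(1 - 0.7643) = 0.2357, running product = 0.0235
(1 - 0.6353) = 0.3647, running product = 0.0086
Product of (1-R_i) = 0.0086
R_sys = 1 - 0.0086 = 0.9914

0.9914


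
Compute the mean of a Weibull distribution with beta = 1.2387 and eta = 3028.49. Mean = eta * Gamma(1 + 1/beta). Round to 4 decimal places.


beta = 1.2387, eta = 3028.49
1/beta = 0.8073
1 + 1/beta = 1.8073
Gamma(1.8073) = 0.9333
Mean = 3028.49 * 0.9333
Mean = 2826.6146

2826.6146


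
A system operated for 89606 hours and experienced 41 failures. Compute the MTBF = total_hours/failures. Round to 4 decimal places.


total_hours = 89606
failures = 41
MTBF = 89606 / 41
MTBF = 2185.5122

2185.5122


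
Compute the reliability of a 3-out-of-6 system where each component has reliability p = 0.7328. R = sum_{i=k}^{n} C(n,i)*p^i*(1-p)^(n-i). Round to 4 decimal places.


k = 3, n = 6, p = 0.7328
i=3: C(6,3)=20 * 0.7328^3 * 0.2672^3 = 0.1501
i=4: C(6,4)=15 * 0.7328^4 * 0.2672^2 = 0.3088
i=5: C(6,5)=6 * 0.7328^5 * 0.2672^1 = 0.3388
i=6: C(6,6)=1 * 0.7328^6 * 0.2672^0 = 0.1549
R = sum of terms = 0.9526

0.9526


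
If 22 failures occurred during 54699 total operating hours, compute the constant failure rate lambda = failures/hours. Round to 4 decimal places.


failures = 22
total_hours = 54699
lambda = 22 / 54699
lambda = 0.0004

0.0004


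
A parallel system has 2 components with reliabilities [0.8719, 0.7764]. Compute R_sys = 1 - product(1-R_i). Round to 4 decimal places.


Components: [0.8719, 0.7764]
(1 - 0.8719) = 0.1281, running product = 0.1281
(1 - 0.7764) = 0.2236, running product = 0.0286
Product of (1-R_i) = 0.0286
R_sys = 1 - 0.0286 = 0.9714

0.9714


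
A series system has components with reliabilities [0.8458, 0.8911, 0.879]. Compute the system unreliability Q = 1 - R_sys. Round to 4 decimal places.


Components: [0.8458, 0.8911, 0.879]
After component 1: product = 0.8458
After component 2: product = 0.7537
After component 3: product = 0.6625
R_sys = 0.6625
Q = 1 - 0.6625 = 0.3375

0.3375


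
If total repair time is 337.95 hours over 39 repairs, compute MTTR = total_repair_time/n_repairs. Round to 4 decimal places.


total_repair_time = 337.95
n_repairs = 39
MTTR = 337.95 / 39
MTTR = 8.6654

8.6654


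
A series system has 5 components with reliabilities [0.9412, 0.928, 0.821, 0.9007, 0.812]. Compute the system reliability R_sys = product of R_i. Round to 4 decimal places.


Components: [0.9412, 0.928, 0.821, 0.9007, 0.812]
After component 1 (R=0.9412): product = 0.9412
After component 2 (R=0.928): product = 0.8734
After component 3 (R=0.821): product = 0.7171
After component 4 (R=0.9007): product = 0.6459
After component 5 (R=0.812): product = 0.5245
R_sys = 0.5245

0.5245


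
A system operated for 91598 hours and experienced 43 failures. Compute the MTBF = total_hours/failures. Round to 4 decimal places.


total_hours = 91598
failures = 43
MTBF = 91598 / 43
MTBF = 2130.186

2130.186


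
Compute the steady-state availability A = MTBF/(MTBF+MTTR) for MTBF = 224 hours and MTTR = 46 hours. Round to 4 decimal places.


MTBF = 224
MTTR = 46
MTBF + MTTR = 270
A = 224 / 270
A = 0.8296

0.8296


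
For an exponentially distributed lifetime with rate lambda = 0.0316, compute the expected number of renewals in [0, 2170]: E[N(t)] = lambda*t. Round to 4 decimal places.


lambda = 0.0316
t = 2170
E[N(t)] = lambda * t
E[N(t)] = 0.0316 * 2170
E[N(t)] = 68.572

68.572


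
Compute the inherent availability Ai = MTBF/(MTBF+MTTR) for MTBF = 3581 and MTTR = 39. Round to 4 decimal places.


MTBF = 3581
MTTR = 39
MTBF + MTTR = 3620
Ai = 3581 / 3620
Ai = 0.9892

0.9892


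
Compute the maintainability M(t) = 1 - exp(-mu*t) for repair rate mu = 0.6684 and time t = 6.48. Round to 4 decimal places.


mu = 0.6684, t = 6.48
mu * t = 0.6684 * 6.48 = 4.3312
exp(-4.3312) = 0.0132
M(t) = 1 - 0.0132
M(t) = 0.9868

0.9868


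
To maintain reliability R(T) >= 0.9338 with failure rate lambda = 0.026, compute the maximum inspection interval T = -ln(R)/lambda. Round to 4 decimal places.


R_target = 0.9338
lambda = 0.026
-ln(0.9338) = 0.0685
T = 0.0685 / 0.026
T = 2.6343

2.6343


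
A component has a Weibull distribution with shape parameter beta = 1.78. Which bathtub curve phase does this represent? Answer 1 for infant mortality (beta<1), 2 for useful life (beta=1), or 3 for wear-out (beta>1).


beta = 1.78
Compare beta to 1:
beta < 1 => infant mortality (phase 1)
beta = 1 => useful life (phase 2)
beta > 1 => wear-out (phase 3)
Since beta = 1.78, this is wear-out (increasing failure rate)
Phase = 3

3


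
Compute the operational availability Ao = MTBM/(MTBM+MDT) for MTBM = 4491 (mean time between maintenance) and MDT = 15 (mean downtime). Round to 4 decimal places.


MTBM = 4491
MDT = 15
MTBM + MDT = 4506
Ao = 4491 / 4506
Ao = 0.9967

0.9967


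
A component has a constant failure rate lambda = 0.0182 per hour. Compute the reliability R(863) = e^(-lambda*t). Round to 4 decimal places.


lambda = 0.0182
t = 863
lambda * t = 15.7066
R(t) = e^(-15.7066)
R(t) = 0.0

0.0


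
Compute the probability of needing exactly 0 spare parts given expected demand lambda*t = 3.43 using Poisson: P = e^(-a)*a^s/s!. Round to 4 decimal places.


a = 3.43, s = 0
e^(-a) = e^(-3.43) = 0.0324
a^s = 3.43^0 = 1.0
s! = 1
P = 0.0324 * 1.0 / 1
P = 0.0324

0.0324


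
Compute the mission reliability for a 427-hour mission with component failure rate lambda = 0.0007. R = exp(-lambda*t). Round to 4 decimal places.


lambda = 0.0007
mission_time = 427
lambda * t = 0.0007 * 427 = 0.2989
R = exp(-0.2989)
R = 0.7416

0.7416


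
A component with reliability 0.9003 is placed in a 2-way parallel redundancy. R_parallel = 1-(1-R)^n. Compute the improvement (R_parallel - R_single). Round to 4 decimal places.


R_single = 0.9003, n = 2
1 - R_single = 0.0997
(1 - R_single)^n = 0.0997^2 = 0.0099
R_parallel = 1 - 0.0099 = 0.9901
Improvement = 0.9901 - 0.9003
Improvement = 0.0898

0.0898


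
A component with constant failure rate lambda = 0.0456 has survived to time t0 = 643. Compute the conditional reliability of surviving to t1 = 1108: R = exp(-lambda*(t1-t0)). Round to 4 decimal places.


lambda = 0.0456
t0 = 643, t1 = 1108
t1 - t0 = 465
lambda * (t1-t0) = 0.0456 * 465 = 21.204
R = exp(-21.204)
R = 0.0

0.0


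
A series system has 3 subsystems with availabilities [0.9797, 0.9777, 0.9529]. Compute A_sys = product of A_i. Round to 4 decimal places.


Subsystems: [0.9797, 0.9777, 0.9529]
After subsystem 1 (A=0.9797): product = 0.9797
After subsystem 2 (A=0.9777): product = 0.9579
After subsystem 3 (A=0.9529): product = 0.9127
A_sys = 0.9127

0.9127


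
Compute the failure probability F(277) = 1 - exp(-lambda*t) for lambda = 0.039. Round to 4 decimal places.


lambda = 0.039, t = 277
lambda * t = 10.803
exp(-10.803) = 0.0
F(t) = 1 - 0.0
F(t) = 1.0

1.0


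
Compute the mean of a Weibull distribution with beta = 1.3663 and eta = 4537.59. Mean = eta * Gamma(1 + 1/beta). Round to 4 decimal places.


beta = 1.3663, eta = 4537.59
1/beta = 0.7319
1 + 1/beta = 1.7319
Gamma(1.7319) = 0.9151
Mean = 4537.59 * 0.9151
Mean = 4152.2163

4152.2163


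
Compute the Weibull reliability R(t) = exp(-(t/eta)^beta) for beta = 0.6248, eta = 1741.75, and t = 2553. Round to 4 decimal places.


beta = 0.6248, eta = 1741.75, t = 2553
t/eta = 2553 / 1741.75 = 1.4658
(t/eta)^beta = 1.4658^0.6248 = 1.2699
R(t) = exp(-1.2699)
R(t) = 0.2809

0.2809


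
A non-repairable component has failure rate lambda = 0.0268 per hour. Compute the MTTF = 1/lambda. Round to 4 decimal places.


lambda = 0.0268
MTTF = 1 / 0.0268
MTTF = 37.3134

37.3134


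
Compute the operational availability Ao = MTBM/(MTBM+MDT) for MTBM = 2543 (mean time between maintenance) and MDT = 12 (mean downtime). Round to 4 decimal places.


MTBM = 2543
MDT = 12
MTBM + MDT = 2555
Ao = 2543 / 2555
Ao = 0.9953

0.9953


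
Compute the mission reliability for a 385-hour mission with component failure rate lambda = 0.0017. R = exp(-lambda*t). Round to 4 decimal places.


lambda = 0.0017
mission_time = 385
lambda * t = 0.0017 * 385 = 0.6545
R = exp(-0.6545)
R = 0.5197

0.5197


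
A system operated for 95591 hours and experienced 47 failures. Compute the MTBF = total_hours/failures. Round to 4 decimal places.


total_hours = 95591
failures = 47
MTBF = 95591 / 47
MTBF = 2033.8511

2033.8511


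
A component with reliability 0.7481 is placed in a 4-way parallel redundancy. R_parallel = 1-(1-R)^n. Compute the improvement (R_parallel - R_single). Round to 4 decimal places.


R_single = 0.7481, n = 4
1 - R_single = 0.2519
(1 - R_single)^n = 0.2519^4 = 0.004
R_parallel = 1 - 0.004 = 0.996
Improvement = 0.996 - 0.7481
Improvement = 0.2479

0.2479


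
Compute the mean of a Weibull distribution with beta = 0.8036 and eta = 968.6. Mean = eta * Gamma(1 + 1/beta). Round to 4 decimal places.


beta = 0.8036, eta = 968.6
1/beta = 1.2444
1 + 1/beta = 2.2444
Gamma(2.2444) = 1.1294
Mean = 968.6 * 1.1294
Mean = 1093.9235

1093.9235


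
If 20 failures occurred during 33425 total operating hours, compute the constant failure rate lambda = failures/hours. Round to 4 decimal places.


failures = 20
total_hours = 33425
lambda = 20 / 33425
lambda = 0.0006

0.0006


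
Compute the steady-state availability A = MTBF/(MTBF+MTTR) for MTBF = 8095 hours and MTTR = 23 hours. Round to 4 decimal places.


MTBF = 8095
MTTR = 23
MTBF + MTTR = 8118
A = 8095 / 8118
A = 0.9972

0.9972


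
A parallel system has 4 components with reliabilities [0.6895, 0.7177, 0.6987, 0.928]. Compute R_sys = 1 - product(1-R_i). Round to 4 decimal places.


Components: [0.6895, 0.7177, 0.6987, 0.928]
(1 - 0.6895) = 0.3105, running product = 0.3105
(1 - 0.7177) = 0.2823, running product = 0.0877
(1 - 0.6987) = 0.3013, running product = 0.0264
(1 - 0.928) = 0.072, running product = 0.0019
Product of (1-R_i) = 0.0019
R_sys = 1 - 0.0019 = 0.9981

0.9981


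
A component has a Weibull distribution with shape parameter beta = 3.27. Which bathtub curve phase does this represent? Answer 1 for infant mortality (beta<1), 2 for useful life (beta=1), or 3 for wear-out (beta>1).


beta = 3.27
Compare beta to 1:
beta < 1 => infant mortality (phase 1)
beta = 1 => useful life (phase 2)
beta > 1 => wear-out (phase 3)
Since beta = 3.27, this is wear-out (increasing failure rate)
Phase = 3

3


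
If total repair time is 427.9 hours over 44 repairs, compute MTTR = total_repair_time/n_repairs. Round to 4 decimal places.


total_repair_time = 427.9
n_repairs = 44
MTTR = 427.9 / 44
MTTR = 9.725

9.725


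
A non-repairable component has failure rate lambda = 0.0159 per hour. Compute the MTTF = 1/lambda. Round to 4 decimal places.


lambda = 0.0159
MTTF = 1 / 0.0159
MTTF = 62.8931

62.8931


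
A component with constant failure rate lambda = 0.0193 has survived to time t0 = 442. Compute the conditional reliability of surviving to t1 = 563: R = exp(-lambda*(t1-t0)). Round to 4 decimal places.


lambda = 0.0193
t0 = 442, t1 = 563
t1 - t0 = 121
lambda * (t1-t0) = 0.0193 * 121 = 2.3353
R = exp(-2.3353)
R = 0.0968

0.0968


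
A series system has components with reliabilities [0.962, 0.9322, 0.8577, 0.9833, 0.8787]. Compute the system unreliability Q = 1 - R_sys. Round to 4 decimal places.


Components: [0.962, 0.9322, 0.8577, 0.9833, 0.8787]
After component 1: product = 0.962
After component 2: product = 0.8968
After component 3: product = 0.7692
After component 4: product = 0.7563
After component 5: product = 0.6646
R_sys = 0.6646
Q = 1 - 0.6646 = 0.3354

0.3354


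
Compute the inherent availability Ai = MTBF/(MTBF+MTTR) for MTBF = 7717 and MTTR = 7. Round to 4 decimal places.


MTBF = 7717
MTTR = 7
MTBF + MTTR = 7724
Ai = 7717 / 7724
Ai = 0.9991

0.9991


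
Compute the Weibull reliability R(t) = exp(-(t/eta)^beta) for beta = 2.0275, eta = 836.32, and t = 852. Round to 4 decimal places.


beta = 2.0275, eta = 836.32, t = 852
t/eta = 852 / 836.32 = 1.0187
(t/eta)^beta = 1.0187^2.0275 = 1.0384
R(t) = exp(-1.0384)
R(t) = 0.354

0.354


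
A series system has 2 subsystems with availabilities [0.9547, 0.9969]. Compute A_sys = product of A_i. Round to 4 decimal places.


Subsystems: [0.9547, 0.9969]
After subsystem 1 (A=0.9547): product = 0.9547
After subsystem 2 (A=0.9969): product = 0.9517
A_sys = 0.9517

0.9517


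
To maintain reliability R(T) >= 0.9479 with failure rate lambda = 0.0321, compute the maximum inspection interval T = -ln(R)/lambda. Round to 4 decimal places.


R_target = 0.9479
lambda = 0.0321
-ln(0.9479) = 0.0535
T = 0.0535 / 0.0321
T = 1.6669

1.6669


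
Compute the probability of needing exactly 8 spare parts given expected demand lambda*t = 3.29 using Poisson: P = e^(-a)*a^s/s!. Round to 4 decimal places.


a = 3.29, s = 8
e^(-a) = e^(-3.29) = 0.0373
a^s = 3.29^8 = 13726.7329
s! = 40320
P = 0.0373 * 13726.7329 / 40320
P = 0.0127

0.0127


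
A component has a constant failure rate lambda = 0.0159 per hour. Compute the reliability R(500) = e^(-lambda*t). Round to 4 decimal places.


lambda = 0.0159
t = 500
lambda * t = 7.95
R(t) = e^(-7.95)
R(t) = 0.0004

0.0004


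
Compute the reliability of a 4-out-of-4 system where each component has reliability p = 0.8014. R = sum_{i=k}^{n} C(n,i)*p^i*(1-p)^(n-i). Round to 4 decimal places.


k = 4, n = 4, p = 0.8014
i=4: C(4,4)=1 * 0.8014^4 * 0.1986^0 = 0.4125
R = sum of terms = 0.4125

0.4125


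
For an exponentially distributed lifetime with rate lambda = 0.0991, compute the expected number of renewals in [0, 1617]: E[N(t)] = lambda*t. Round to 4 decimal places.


lambda = 0.0991
t = 1617
E[N(t)] = lambda * t
E[N(t)] = 0.0991 * 1617
E[N(t)] = 160.2447

160.2447


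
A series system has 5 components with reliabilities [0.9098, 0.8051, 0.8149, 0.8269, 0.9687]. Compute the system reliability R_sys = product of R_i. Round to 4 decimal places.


Components: [0.9098, 0.8051, 0.8149, 0.8269, 0.9687]
After component 1 (R=0.9098): product = 0.9098
After component 2 (R=0.8051): product = 0.7325
After component 3 (R=0.8149): product = 0.5969
After component 4 (R=0.8269): product = 0.4936
After component 5 (R=0.9687): product = 0.4781
R_sys = 0.4781

0.4781


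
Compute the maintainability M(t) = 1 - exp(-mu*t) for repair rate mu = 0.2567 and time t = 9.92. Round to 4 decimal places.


mu = 0.2567, t = 9.92
mu * t = 0.2567 * 9.92 = 2.5465
exp(-2.5465) = 0.0784
M(t) = 1 - 0.0784
M(t) = 0.9216

0.9216


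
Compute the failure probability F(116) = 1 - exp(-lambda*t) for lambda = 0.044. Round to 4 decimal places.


lambda = 0.044, t = 116
lambda * t = 5.104
exp(-5.104) = 0.0061
F(t) = 1 - 0.0061
F(t) = 0.9939

0.9939


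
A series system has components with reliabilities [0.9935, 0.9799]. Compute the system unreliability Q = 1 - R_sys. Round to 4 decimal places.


Components: [0.9935, 0.9799]
After component 1: product = 0.9935
After component 2: product = 0.9735
R_sys = 0.9735
Q = 1 - 0.9735 = 0.0265

0.0265


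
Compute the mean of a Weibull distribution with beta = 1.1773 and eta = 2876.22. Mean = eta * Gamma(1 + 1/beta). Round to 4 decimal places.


beta = 1.1773, eta = 2876.22
1/beta = 0.8494
1 + 1/beta = 1.8494
Gamma(1.8494) = 0.9454
Mean = 2876.22 * 0.9454
Mean = 2719.263

2719.263


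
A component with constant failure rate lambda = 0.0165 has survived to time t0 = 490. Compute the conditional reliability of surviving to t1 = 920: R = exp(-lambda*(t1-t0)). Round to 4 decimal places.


lambda = 0.0165
t0 = 490, t1 = 920
t1 - t0 = 430
lambda * (t1-t0) = 0.0165 * 430 = 7.095
R = exp(-7.095)
R = 0.0008

0.0008


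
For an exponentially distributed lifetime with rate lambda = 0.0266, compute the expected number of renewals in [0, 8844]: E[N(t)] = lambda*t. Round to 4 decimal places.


lambda = 0.0266
t = 8844
E[N(t)] = lambda * t
E[N(t)] = 0.0266 * 8844
E[N(t)] = 235.2504

235.2504


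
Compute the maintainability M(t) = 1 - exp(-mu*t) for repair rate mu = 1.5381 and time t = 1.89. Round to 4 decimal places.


mu = 1.5381, t = 1.89
mu * t = 1.5381 * 1.89 = 2.907
exp(-2.907) = 0.0546
M(t) = 1 - 0.0546
M(t) = 0.9454

0.9454


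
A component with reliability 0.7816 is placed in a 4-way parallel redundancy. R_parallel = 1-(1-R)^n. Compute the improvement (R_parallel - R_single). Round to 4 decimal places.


R_single = 0.7816, n = 4
1 - R_single = 0.2184
(1 - R_single)^n = 0.2184^4 = 0.0023
R_parallel = 1 - 0.0023 = 0.9977
Improvement = 0.9977 - 0.7816
Improvement = 0.2161

0.2161


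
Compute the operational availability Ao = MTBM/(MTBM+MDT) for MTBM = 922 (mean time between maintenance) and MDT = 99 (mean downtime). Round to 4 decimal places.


MTBM = 922
MDT = 99
MTBM + MDT = 1021
Ao = 922 / 1021
Ao = 0.903

0.903


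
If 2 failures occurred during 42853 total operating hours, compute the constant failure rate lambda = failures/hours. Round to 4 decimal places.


failures = 2
total_hours = 42853
lambda = 2 / 42853
lambda = 0.0

0.0


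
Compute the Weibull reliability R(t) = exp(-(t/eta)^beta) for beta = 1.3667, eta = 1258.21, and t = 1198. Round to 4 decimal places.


beta = 1.3667, eta = 1258.21, t = 1198
t/eta = 1198 / 1258.21 = 0.9521
(t/eta)^beta = 0.9521^1.3667 = 0.9352
R(t) = exp(-0.9352)
R(t) = 0.3925

0.3925


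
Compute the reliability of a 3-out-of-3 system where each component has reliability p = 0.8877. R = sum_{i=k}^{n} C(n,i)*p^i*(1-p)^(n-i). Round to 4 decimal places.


k = 3, n = 3, p = 0.8877
i=3: C(3,3)=1 * 0.8877^3 * 0.1123^0 = 0.6995
R = sum of terms = 0.6995

0.6995


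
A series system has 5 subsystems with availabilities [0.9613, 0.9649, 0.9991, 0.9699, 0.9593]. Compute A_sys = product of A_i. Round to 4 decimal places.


Subsystems: [0.9613, 0.9649, 0.9991, 0.9699, 0.9593]
After subsystem 1 (A=0.9613): product = 0.9613
After subsystem 2 (A=0.9649): product = 0.9276
After subsystem 3 (A=0.9991): product = 0.9267
After subsystem 4 (A=0.9699): product = 0.8988
After subsystem 5 (A=0.9593): product = 0.8622
A_sys = 0.8622

0.8622


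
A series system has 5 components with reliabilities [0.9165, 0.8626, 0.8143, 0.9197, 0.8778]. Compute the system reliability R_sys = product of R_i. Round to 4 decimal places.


Components: [0.9165, 0.8626, 0.8143, 0.9197, 0.8778]
After component 1 (R=0.9165): product = 0.9165
After component 2 (R=0.8626): product = 0.7906
After component 3 (R=0.8143): product = 0.6438
After component 4 (R=0.9197): product = 0.5921
After component 5 (R=0.8778): product = 0.5197
R_sys = 0.5197

0.5197


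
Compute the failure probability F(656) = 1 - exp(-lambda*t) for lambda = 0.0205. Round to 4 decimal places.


lambda = 0.0205, t = 656
lambda * t = 13.448
exp(-13.448) = 0.0
F(t) = 1 - 0.0
F(t) = 1.0

1.0


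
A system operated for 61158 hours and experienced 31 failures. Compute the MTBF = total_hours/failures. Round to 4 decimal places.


total_hours = 61158
failures = 31
MTBF = 61158 / 31
MTBF = 1972.8387

1972.8387


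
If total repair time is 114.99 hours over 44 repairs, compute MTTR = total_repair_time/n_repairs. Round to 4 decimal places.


total_repair_time = 114.99
n_repairs = 44
MTTR = 114.99 / 44
MTTR = 2.6134

2.6134


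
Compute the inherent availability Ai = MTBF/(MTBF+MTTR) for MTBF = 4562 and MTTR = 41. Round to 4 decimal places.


MTBF = 4562
MTTR = 41
MTBF + MTTR = 4603
Ai = 4562 / 4603
Ai = 0.9911

0.9911


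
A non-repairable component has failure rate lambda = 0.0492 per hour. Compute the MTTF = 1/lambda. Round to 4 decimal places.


lambda = 0.0492
MTTF = 1 / 0.0492
MTTF = 20.3252

20.3252


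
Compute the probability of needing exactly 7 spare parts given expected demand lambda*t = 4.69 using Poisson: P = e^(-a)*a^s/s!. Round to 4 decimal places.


a = 4.69, s = 7
e^(-a) = e^(-4.69) = 0.0092
a^s = 4.69^7 = 49912.5662
s! = 5040
P = 0.0092 * 49912.5662 / 5040
P = 0.091

0.091


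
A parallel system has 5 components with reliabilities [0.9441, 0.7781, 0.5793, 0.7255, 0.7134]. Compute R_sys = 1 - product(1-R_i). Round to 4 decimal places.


Components: [0.9441, 0.7781, 0.5793, 0.7255, 0.7134]
(1 - 0.9441) = 0.0559, running product = 0.0559
(1 - 0.7781) = 0.2219, running product = 0.0124
(1 - 0.5793) = 0.4207, running product = 0.0052
(1 - 0.7255) = 0.2745, running product = 0.0014
(1 - 0.7134) = 0.2866, running product = 0.0004
Product of (1-R_i) = 0.0004
R_sys = 1 - 0.0004 = 0.9996

0.9996


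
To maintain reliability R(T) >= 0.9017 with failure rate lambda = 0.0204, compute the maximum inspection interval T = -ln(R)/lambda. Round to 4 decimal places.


R_target = 0.9017
lambda = 0.0204
-ln(0.9017) = 0.1035
T = 0.1035 / 0.0204
T = 5.0722

5.0722


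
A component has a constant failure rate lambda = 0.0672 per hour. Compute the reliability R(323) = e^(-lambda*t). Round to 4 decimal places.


lambda = 0.0672
t = 323
lambda * t = 21.7056
R(t) = e^(-21.7056)
R(t) = 0.0

0.0


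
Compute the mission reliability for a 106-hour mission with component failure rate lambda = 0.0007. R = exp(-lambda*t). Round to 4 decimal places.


lambda = 0.0007
mission_time = 106
lambda * t = 0.0007 * 106 = 0.0742
R = exp(-0.0742)
R = 0.9285

0.9285


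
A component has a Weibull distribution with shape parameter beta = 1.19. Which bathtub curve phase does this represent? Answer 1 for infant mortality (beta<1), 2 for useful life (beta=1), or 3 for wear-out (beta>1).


beta = 1.19
Compare beta to 1:
beta < 1 => infant mortality (phase 1)
beta = 1 => useful life (phase 2)
beta > 1 => wear-out (phase 3)
Since beta = 1.19, this is wear-out (increasing failure rate)
Phase = 3

3


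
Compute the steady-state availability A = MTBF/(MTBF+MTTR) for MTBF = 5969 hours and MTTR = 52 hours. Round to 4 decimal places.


MTBF = 5969
MTTR = 52
MTBF + MTTR = 6021
A = 5969 / 6021
A = 0.9914

0.9914
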